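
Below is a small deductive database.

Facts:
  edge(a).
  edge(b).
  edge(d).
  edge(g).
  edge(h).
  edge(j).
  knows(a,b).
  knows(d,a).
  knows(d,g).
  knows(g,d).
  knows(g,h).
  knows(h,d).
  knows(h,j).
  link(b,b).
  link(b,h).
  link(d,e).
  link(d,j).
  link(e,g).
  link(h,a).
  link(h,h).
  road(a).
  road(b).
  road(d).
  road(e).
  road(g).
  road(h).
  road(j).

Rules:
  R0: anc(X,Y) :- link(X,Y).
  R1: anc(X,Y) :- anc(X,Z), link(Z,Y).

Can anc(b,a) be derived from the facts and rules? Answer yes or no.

round 1: derive anc(b,b) via R0 from link(b,b)
round 1: derive anc(b,h) via R0 from link(b,h)
round 1: derive anc(d,e) via R0 from link(d,e)
round 1: derive anc(d,j) via R0 from link(d,j)
round 1: derive anc(e,g) via R0 from link(e,g)
round 1: derive anc(h,a) via R0 from link(h,a)
round 1: derive anc(h,h) via R0 from link(h,h)
round 2: derive anc(b,a) via R1 from anc(b,h), link(h,a)
round 2: derive anc(d,g) via R1 from anc(d,e), link(e,g)

yes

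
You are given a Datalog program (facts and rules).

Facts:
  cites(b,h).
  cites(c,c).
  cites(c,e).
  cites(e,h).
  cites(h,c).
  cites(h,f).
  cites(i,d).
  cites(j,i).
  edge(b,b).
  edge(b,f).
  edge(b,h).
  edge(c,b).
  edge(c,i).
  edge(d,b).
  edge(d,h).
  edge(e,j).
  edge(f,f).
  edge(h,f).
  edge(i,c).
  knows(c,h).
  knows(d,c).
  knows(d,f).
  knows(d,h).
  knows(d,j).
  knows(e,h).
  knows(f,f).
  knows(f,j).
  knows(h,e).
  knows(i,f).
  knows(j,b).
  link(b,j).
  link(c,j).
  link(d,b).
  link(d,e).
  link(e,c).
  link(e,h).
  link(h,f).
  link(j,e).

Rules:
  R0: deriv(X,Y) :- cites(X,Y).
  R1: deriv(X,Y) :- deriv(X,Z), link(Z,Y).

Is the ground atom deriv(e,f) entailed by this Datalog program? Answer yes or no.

yes

round 1: derive deriv(b,h) via R0 from cites(b,h)
round 1: derive deriv(c,c) via R0 from cites(c,c)
round 1: derive deriv(c,e) via R0 from cites(c,e)
round 1: derive deriv(e,h) via R0 from cites(e,h)
round 1: derive deriv(h,c) via R0 from cites(h,c)
round 1: derive deriv(h,f) via R0 from cites(h,f)
round 1: derive deriv(i,d) via R0 from cites(i,d)
round 1: derive deriv(j,i) via R0 from cites(j,i)
round 2: derive deriv(b,f) via R1 from deriv(b,h), link(h,f)
round 2: derive deriv(c,h) via R1 from deriv(c,e), link(e,h)
round 2: derive deriv(c,j) via R1 from deriv(c,c), link(c,j)
round 2: derive deriv(e,f) via R1 from deriv(e,h), link(h,f)
round 2: derive deriv(h,j) via R1 from deriv(h,c), link(c,j)
round 2: derive deriv(i,b) via R1 from deriv(i,d), link(d,b)
round 2: derive deriv(i,e) via R1 from deriv(i,d), link(d,e)
round 3: derive deriv(c,f) via R1 from deriv(c,h), link(h,f)
round 3: derive deriv(h,e) via R1 from deriv(h,j), link(j,e)
round 3: derive deriv(i,c) via R1 from deriv(i,e), link(e,c)
round 3: derive deriv(i,h) via R1 from deriv(i,e), link(e,h)
round 3: derive deriv(i,j) via R1 from deriv(i,b), link(b,j)
round 4: derive deriv(h,h) via R1 from deriv(h,e), link(e,h)
round 4: derive deriv(i,f) via R1 from deriv(i,h), link(h,f)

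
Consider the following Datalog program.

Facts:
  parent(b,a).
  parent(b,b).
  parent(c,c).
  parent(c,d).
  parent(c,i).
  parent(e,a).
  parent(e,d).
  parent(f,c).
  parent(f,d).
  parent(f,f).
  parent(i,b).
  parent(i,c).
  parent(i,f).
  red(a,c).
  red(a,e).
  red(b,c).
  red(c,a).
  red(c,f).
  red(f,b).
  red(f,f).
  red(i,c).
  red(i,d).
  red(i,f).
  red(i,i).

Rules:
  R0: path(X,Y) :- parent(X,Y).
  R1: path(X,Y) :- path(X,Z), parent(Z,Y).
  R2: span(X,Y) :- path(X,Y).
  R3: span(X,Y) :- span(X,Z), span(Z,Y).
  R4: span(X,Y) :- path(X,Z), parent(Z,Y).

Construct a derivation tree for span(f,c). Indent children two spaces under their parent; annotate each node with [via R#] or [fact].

span(f,c)  [via R2]
  path(f,c)  [via R0]
    parent(f,c)  [fact]

round 1: derive path(b,a) via R0 from parent(b,a)
round 1: derive path(b,b) via R0 from parent(b,b)
round 1: derive path(c,c) via R0 from parent(c,c)
round 1: derive path(c,d) via R0 from parent(c,d)
round 1: derive path(c,i) via R0 from parent(c,i)
round 1: derive path(e,a) via R0 from parent(e,a)
round 1: derive path(e,d) via R0 from parent(e,d)
round 1: derive path(f,c) via R0 from parent(f,c)
round 1: derive path(f,d) via R0 from parent(f,d)
round 1: derive path(f,f) via R0 from parent(f,f)
round 1: derive path(i,b) via R0 from parent(i,b)
round 1: derive path(i,c) via R0 from parent(i,c)
round 1: derive path(i,f) via R0 from parent(i,f)
round 2: derive path(c,b) via R1 from path(c,i), parent(i,b)
round 2: derive path(c,f) via R1 from path(c,i), parent(i,f)
round 2: derive path(f,i) via R1 from path(f,c), parent(c,i)
round 2: derive path(i,a) via R1 from path(i,b), parent(b,a)
round 2: derive path(i,d) via R1 from path(i,c), parent(c,d)
round 2: derive path(i,i) via R1 from path(i,c), parent(c,i)
round 2: derive span(b,a) via R2 from path(b,a)
round 2: derive span(b,b) via R2 from path(b,b)
round 2: derive span(c,c) via R2 from path(c,c)
round 2: derive span(c,d) via R2 from path(c,d)
round 2: derive span(c,i) via R2 from path(c,i)
round 2: derive span(e,a) via R2 from path(e,a)
round 2: derive span(e,d) via R2 from path(e,d)
round 2: derive span(f,c) via R2 from path(f,c)
round 2: derive span(f,d) via R2 from path(f,d)
round 2: derive span(f,f) via R2 from path(f,f)
round 2: derive span(i,b) via R2 from path(i,b)
round 2: derive span(i,c) via R2 from path(i,c)
round 2: derive span(i,f) via R2 from path(i,f)
round 2: derive span(c,b) via R4 from path(c,i), parent(i,b)
round 2: derive span(c,f) via R4 from path(c,i), parent(i,f)
round 2: derive span(f,i) via R4 from path(f,c), parent(c,i)
round 2: derive span(i,a) via R4 from path(i,b), parent(b,a)
round 2: derive span(i,d) via R4 from path(i,c), parent(c,d)
round 2: derive span(i,i) via R4 from path(i,c), parent(c,i)
round 3: derive path(c,a) via R1 from path(c,b), parent(b,a)
round 3: derive path(f,b) via R1 from path(f,i), parent(i,b)
round 3: derive span(c,a) via R3 from span(c,b), span(b,a)
round 3: derive span(f,a) via R3 from span(f,i), span(i,a)
round 3: derive span(f,b) via R3 from span(f,c), span(c,b)
round 4: derive path(f,a) via R1 from path(f,b), parent(b,a)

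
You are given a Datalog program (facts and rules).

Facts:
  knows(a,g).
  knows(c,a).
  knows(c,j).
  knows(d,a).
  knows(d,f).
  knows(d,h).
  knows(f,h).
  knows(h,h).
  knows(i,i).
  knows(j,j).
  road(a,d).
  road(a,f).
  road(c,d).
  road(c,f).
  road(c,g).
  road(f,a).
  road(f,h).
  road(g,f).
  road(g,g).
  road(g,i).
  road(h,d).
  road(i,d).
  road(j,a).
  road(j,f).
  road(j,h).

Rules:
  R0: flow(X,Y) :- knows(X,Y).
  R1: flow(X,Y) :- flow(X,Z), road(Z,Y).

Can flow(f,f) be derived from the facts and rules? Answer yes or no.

no

round 1: derive flow(a,g) via R0 from knows(a,g)
round 1: derive flow(c,a) via R0 from knows(c,a)
round 1: derive flow(c,j) via R0 from knows(c,j)
round 1: derive flow(d,a) via R0 from knows(d,a)
round 1: derive flow(d,f) via R0 from knows(d,f)
round 1: derive flow(d,h) via R0 from knows(d,h)
round 1: derive flow(f,h) via R0 from knows(f,h)
round 1: derive flow(h,h) via R0 from knows(h,h)
round 1: derive flow(i,i) via R0 from knows(i,i)
round 1: derive flow(j,j) via R0 from knows(j,j)
round 2: derive flow(a,f) via R1 from flow(a,g), road(g,f)
round 2: derive flow(a,i) via R1 from flow(a,g), road(g,i)
round 2: derive flow(c,d) via R1 from flow(c,a), road(a,d)
round 2: derive flow(c,f) via R1 from flow(c,a), road(a,f)
round 2: derive flow(c,h) via R1 from flow(c,j), road(j,h)
round 2: derive flow(d,d) via R1 from flow(d,a), road(a,d)
round 2: derive flow(f,d) via R1 from flow(f,h), road(h,d)
round 2: derive flow(h,d) via R1 from flow(h,h), road(h,d)
round 2: derive flow(i,d) via R1 from flow(i,i), road(i,d)
round 2: derive flow(j,a) via R1 from flow(j,j), road(j,a)
round 2: derive flow(j,f) via R1 from flow(j,j), road(j,f)
round 2: derive flow(j,h) via R1 from flow(j,j), road(j,h)
round 3: derive flow(a,a) via R1 from flow(a,f), road(f,a)
round 3: derive flow(a,d) via R1 from flow(a,i), road(i,d)
round 3: derive flow(a,h) via R1 from flow(a,f), road(f,h)
round 3: derive flow(j,d) via R1 from flow(j,a), road(a,d)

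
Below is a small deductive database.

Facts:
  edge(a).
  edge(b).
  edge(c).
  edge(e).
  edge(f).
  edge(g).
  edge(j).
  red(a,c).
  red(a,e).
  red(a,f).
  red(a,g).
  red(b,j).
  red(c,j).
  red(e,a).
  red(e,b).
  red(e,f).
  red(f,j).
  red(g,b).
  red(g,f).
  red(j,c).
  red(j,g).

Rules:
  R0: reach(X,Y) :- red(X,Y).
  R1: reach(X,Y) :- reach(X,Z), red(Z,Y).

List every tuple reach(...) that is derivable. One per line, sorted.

reach(a,a)
reach(a,b)
reach(a,c)
reach(a,e)
reach(a,f)
reach(a,g)
reach(a,j)
reach(b,b)
reach(b,c)
reach(b,f)
reach(b,g)
reach(b,j)
reach(c,b)
reach(c,c)
reach(c,f)
reach(c,g)
reach(c,j)
reach(e,a)
reach(e,b)
reach(e,c)
reach(e,e)
reach(e,f)
reach(e,g)
reach(e,j)
reach(f,b)
reach(f,c)
reach(f,f)
reach(f,g)
reach(f,j)
reach(g,b)
reach(g,c)
reach(g,f)
reach(g,g)
reach(g,j)
reach(j,b)
reach(j,c)
reach(j,f)
reach(j,g)
reach(j,j)

round 1: derive reach(a,c) via R0 from red(a,c)
round 1: derive reach(a,e) via R0 from red(a,e)
round 1: derive reach(a,f) via R0 from red(a,f)
round 1: derive reach(a,g) via R0 from red(a,g)
round 1: derive reach(b,j) via R0 from red(b,j)
round 1: derive reach(c,j) via R0 from red(c,j)
round 1: derive reach(e,a) via R0 from red(e,a)
round 1: derive reach(e,b) via R0 from red(e,b)
round 1: derive reach(e,f) via R0 from red(e,f)
round 1: derive reach(f,j) via R0 from red(f,j)
round 1: derive reach(g,b) via R0 from red(g,b)
round 1: derive reach(g,f) via R0 from red(g,f)
round 1: derive reach(j,c) via R0 from red(j,c)
round 1: derive reach(j,g) via R0 from red(j,g)
round 2: derive reach(a,a) via R1 from reach(a,e), red(e,a)
round 2: derive reach(a,b) via R1 from reach(a,e), red(e,b)
round 2: derive reach(a,j) via R1 from reach(a,c), red(c,j)
round 2: derive reach(b,c) via R1 from reach(b,j), red(j,c)
round 2: derive reach(b,g) via R1 from reach(b,j), red(j,g)
round 2: derive reach(c,c) via R1 from reach(c,j), red(j,c)
round 2: derive reach(c,g) via R1 from reach(c,j), red(j,g)
round 2: derive reach(e,c) via R1 from reach(e,a), red(a,c)
round 2: derive reach(e,e) via R1 from reach(e,a), red(a,e)
round 2: derive reach(e,g) via R1 from reach(e,a), red(a,g)
round 2: derive reach(e,j) via R1 from reach(e,b), red(b,j)
round 2: derive reach(f,c) via R1 from reach(f,j), red(j,c)
round 2: derive reach(f,g) via R1 from reach(f,j), red(j,g)
round 2: derive reach(g,j) via R1 from reach(g,b), red(b,j)
round 2: derive reach(j,b) via R1 from reach(j,g), red(g,b)
round 2: derive reach(j,f) via R1 from reach(j,g), red(g,f)
round 2: derive reach(j,j) via R1 from reach(j,c), red(c,j)
round 3: derive reach(b,b) via R1 from reach(b,g), red(g,b)
round 3: derive reach(b,f) via R1 from reach(b,g), red(g,f)
round 3: derive reach(c,b) via R1 from reach(c,g), red(g,b)
round 3: derive reach(c,f) via R1 from reach(c,g), red(g,f)
round 3: derive reach(f,b) via R1 from reach(f,g), red(g,b)
round 3: derive reach(f,f) via R1 from reach(f,g), red(g,f)
round 3: derive reach(g,c) via R1 from reach(g,j), red(j,c)
round 3: derive reach(g,g) via R1 from reach(g,j), red(j,g)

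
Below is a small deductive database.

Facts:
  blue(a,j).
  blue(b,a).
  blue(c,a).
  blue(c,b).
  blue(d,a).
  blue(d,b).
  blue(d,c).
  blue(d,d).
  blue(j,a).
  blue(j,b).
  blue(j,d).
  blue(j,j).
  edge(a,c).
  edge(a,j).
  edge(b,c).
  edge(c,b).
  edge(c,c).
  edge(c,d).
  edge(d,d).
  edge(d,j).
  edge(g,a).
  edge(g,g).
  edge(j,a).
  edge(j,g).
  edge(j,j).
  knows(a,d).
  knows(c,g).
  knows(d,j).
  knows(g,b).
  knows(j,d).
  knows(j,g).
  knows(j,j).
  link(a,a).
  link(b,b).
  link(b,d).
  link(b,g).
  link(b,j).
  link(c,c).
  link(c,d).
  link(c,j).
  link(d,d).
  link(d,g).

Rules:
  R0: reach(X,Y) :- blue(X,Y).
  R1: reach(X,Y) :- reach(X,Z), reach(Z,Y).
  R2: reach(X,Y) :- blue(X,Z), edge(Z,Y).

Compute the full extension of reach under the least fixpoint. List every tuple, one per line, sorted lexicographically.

round 1: derive reach(a,j) via R0 from blue(a,j)
round 1: derive reach(b,a) via R0 from blue(b,a)
round 1: derive reach(c,a) via R0 from blue(c,a)
round 1: derive reach(c,b) via R0 from blue(c,b)
round 1: derive reach(d,a) via R0 from blue(d,a)
round 1: derive reach(d,b) via R0 from blue(d,b)
round 1: derive reach(d,c) via R0 from blue(d,c)
round 1: derive reach(d,d) via R0 from blue(d,d)
round 1: derive reach(j,a) via R0 from blue(j,a)
round 1: derive reach(j,b) via R0 from blue(j,b)
round 1: derive reach(j,d) via R0 from blue(j,d)
round 1: derive reach(j,j) via R0 from blue(j,j)
round 1: derive reach(a,a) via R2 from blue(a,j), edge(j,a)
round 1: derive reach(a,g) via R2 from blue(a,j), edge(j,g)
round 1: derive reach(b,c) via R2 from blue(b,a), edge(a,c)
round 1: derive reach(b,j) via R2 from blue(b,a), edge(a,j)
round 1: derive reach(c,c) via R2 from blue(c,a), edge(a,c)
round 1: derive reach(c,j) via R2 from blue(c,a), edge(a,j)
round 1: derive reach(d,j) via R2 from blue(d,a), edge(a,j)
round 1: derive reach(j,c) via R2 from blue(j,a), edge(a,c)
round 1: derive reach(j,g) via R2 from blue(j,j), edge(j,g)
round 2: derive reach(a,b) via R1 from reach(a,j), reach(j,b)
round 2: derive reach(a,c) via R1 from reach(a,j), reach(j,c)
round 2: derive reach(a,d) via R1 from reach(a,j), reach(j,d)
round 2: derive reach(b,b) via R1 from reach(b,c), reach(c,b)
round 2: derive reach(b,d) via R1 from reach(b,j), reach(j,d)
round 2: derive reach(b,g) via R1 from reach(b,a), reach(a,g)
round 2: derive reach(c,d) via R1 from reach(c,j), reach(j,d)
round 2: derive reach(c,g) via R1 from reach(c,a), reach(a,g)
round 2: derive reach(d,g) via R1 from reach(d,a), reach(a,g)

reach(a,a)
reach(a,b)
reach(a,c)
reach(a,d)
reach(a,g)
reach(a,j)
reach(b,a)
reach(b,b)
reach(b,c)
reach(b,d)
reach(b,g)
reach(b,j)
reach(c,a)
reach(c,b)
reach(c,c)
reach(c,d)
reach(c,g)
reach(c,j)
reach(d,a)
reach(d,b)
reach(d,c)
reach(d,d)
reach(d,g)
reach(d,j)
reach(j,a)
reach(j,b)
reach(j,c)
reach(j,d)
reach(j,g)
reach(j,j)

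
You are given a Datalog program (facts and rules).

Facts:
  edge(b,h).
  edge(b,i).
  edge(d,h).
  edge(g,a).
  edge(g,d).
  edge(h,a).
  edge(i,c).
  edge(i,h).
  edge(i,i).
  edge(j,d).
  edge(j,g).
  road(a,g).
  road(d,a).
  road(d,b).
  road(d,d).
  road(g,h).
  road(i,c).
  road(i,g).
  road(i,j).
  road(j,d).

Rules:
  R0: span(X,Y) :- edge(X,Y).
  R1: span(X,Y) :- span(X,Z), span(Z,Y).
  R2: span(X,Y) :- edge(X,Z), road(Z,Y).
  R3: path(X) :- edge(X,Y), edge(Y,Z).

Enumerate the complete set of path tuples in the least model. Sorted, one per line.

path(b)
path(d)
path(g)
path(i)
path(j)

round 1: derive path(b) via R3 from edge(b,h), edge(h,a)
round 1: derive path(d) via R3 from edge(d,h), edge(h,a)
round 1: derive path(g) via R3 from edge(g,d), edge(d,h)
round 1: derive path(i) via R3 from edge(i,h), edge(h,a)
round 1: derive path(j) via R3 from edge(j,d), edge(d,h)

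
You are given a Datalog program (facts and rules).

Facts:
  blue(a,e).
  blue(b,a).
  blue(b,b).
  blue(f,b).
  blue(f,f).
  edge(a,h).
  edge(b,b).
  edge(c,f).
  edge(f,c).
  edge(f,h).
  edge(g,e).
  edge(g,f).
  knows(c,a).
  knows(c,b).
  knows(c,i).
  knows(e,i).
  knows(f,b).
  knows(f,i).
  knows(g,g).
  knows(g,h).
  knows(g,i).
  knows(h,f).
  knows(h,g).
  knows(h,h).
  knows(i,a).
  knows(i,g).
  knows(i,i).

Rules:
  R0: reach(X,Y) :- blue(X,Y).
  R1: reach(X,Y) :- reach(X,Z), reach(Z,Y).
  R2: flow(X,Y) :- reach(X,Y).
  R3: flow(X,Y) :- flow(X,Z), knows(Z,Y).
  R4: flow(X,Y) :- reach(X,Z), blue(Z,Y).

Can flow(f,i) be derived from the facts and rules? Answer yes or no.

round 1: derive reach(a,e) via R0 from blue(a,e)
round 1: derive reach(b,a) via R0 from blue(b,a)
round 1: derive reach(b,b) via R0 from blue(b,b)
round 1: derive reach(f,b) via R0 from blue(f,b)
round 1: derive reach(f,f) via R0 from blue(f,f)
round 2: derive reach(b,e) via R1 from reach(b,a), reach(a,e)
round 2: derive reach(f,a) via R1 from reach(f,b), reach(b,a)
round 2: derive flow(a,e) via R2 from reach(a,e)
round 2: derive flow(b,a) via R2 from reach(b,a)
round 2: derive flow(b,b) via R2 from reach(b,b)
round 2: derive flow(f,b) via R2 from reach(f,b)
round 2: derive flow(f,f) via R2 from reach(f,f)
round 2: derive flow(b,e) via R4 from reach(b,a), blue(a,e)
round 2: derive flow(f,a) via R4 from reach(f,b), blue(b,a)
round 3: derive reach(f,e) via R1 from reach(f,a), reach(a,e)
round 3: derive flow(a,i) via R3 from flow(a,e), knows(e,i)
round 3: derive flow(b,i) via R3 from flow(b,e), knows(e,i)
round 3: derive flow(f,i) via R3 from flow(f,f), knows(f,i)
round 3: derive flow(f,e) via R4 from reach(f,a), blue(a,e)
round 4: derive flow(a,a) via R3 from flow(a,i), knows(i,a)
round 4: derive flow(a,g) via R3 from flow(a,i), knows(i,g)
round 4: derive flow(b,g) via R3 from flow(b,i), knows(i,g)
round 4: derive flow(f,g) via R3 from flow(f,i), knows(i,g)
round 5: derive flow(a,h) via R3 from flow(a,g), knows(g,h)
round 5: derive flow(b,h) via R3 from flow(b,g), knows(g,h)
round 5: derive flow(f,h) via R3 from flow(f,g), knows(g,h)
round 6: derive flow(a,f) via R3 from flow(a,h), knows(h,f)
round 6: derive flow(b,f) via R3 from flow(b,h), knows(h,f)
round 7: derive flow(a,b) via R3 from flow(a,f), knows(f,b)

yes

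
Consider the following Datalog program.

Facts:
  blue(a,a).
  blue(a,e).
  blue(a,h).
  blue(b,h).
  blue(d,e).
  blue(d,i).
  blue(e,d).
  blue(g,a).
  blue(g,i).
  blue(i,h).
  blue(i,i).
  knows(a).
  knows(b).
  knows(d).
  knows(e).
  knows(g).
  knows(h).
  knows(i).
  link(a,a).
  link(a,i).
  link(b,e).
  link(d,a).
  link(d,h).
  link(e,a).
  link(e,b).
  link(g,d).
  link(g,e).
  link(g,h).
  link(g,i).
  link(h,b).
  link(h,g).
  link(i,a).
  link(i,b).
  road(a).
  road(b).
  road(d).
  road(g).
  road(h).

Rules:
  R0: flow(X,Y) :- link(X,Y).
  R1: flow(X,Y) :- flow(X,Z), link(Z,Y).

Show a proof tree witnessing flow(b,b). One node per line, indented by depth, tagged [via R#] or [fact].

round 1: derive flow(a,a) via R0 from link(a,a)
round 1: derive flow(a,i) via R0 from link(a,i)
round 1: derive flow(b,e) via R0 from link(b,e)
round 1: derive flow(d,a) via R0 from link(d,a)
round 1: derive flow(d,h) via R0 from link(d,h)
round 1: derive flow(e,a) via R0 from link(e,a)
round 1: derive flow(e,b) via R0 from link(e,b)
round 1: derive flow(g,d) via R0 from link(g,d)
round 1: derive flow(g,e) via R0 from link(g,e)
round 1: derive flow(g,h) via R0 from link(g,h)
round 1: derive flow(g,i) via R0 from link(g,i)
round 1: derive flow(h,b) via R0 from link(h,b)
round 1: derive flow(h,g) via R0 from link(h,g)
round 1: derive flow(i,a) via R0 from link(i,a)
round 1: derive flow(i,b) via R0 from link(i,b)
round 2: derive flow(a,b) via R1 from flow(a,i), link(i,b)
round 2: derive flow(b,a) via R1 from flow(b,e), link(e,a)
round 2: derive flow(b,b) via R1 from flow(b,e), link(e,b)
round 2: derive flow(d,b) via R1 from flow(d,h), link(h,b)
round 2: derive flow(d,g) via R1 from flow(d,h), link(h,g)
round 2: derive flow(d,i) via R1 from flow(d,a), link(a,i)
round 2: derive flow(e,e) via R1 from flow(e,b), link(b,e)
round 2: derive flow(e,i) via R1 from flow(e,a), link(a,i)
round 2: derive flow(g,a) via R1 from flow(g,d), link(d,a)
round 2: derive flow(g,b) via R1 from flow(g,e), link(e,b)
round 2: derive flow(g,g) via R1 from flow(g,h), link(h,g)
round 2: derive flow(h,d) via R1 from flow(h,g), link(g,d)
round 2: derive flow(h,e) via R1 from flow(h,b), link(b,e)
round 2: derive flow(h,h) via R1 from flow(h,g), link(g,h)
round 2: derive flow(h,i) via R1 from flow(h,g), link(g,i)
round 2: derive flow(i,e) via R1 from flow(i,b), link(b,e)
round 2: derive flow(i,i) via R1 from flow(i,a), link(a,i)
round 3: derive flow(a,e) via R1 from flow(a,b), link(b,e)
round 3: derive flow(b,i) via R1 from flow(b,a), link(a,i)
round 3: derive flow(d,d) via R1 from flow(d,g), link(g,d)
round 3: derive flow(d,e) via R1 from flow(d,b), link(b,e)
round 3: derive flow(h,a) via R1 from flow(h,d), link(d,a)

flow(b,b)  [via R1]
  flow(b,e)  [via R0]
    link(b,e)  [fact]
  link(e,b)  [fact]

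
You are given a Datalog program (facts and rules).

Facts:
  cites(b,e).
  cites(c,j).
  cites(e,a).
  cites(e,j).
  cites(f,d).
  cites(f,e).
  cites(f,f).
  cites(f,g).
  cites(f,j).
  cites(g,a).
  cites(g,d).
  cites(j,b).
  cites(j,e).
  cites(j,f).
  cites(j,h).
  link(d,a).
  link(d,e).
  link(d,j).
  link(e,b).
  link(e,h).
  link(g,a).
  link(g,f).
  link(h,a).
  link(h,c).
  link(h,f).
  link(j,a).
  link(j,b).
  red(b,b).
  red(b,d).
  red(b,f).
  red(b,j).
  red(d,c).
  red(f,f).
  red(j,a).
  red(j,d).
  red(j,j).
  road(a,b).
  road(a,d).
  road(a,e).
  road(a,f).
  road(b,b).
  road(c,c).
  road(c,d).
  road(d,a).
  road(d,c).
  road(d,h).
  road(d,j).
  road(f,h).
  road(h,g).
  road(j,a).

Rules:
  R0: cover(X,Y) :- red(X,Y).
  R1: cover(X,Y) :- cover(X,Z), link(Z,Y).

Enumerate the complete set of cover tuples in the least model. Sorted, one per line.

round 1: derive cover(b,b) via R0 from red(b,b)
round 1: derive cover(b,d) via R0 from red(b,d)
round 1: derive cover(b,f) via R0 from red(b,f)
round 1: derive cover(b,j) via R0 from red(b,j)
round 1: derive cover(d,c) via R0 from red(d,c)
round 1: derive cover(f,f) via R0 from red(f,f)
round 1: derive cover(j,a) via R0 from red(j,a)
round 1: derive cover(j,d) via R0 from red(j,d)
round 1: derive cover(j,j) via R0 from red(j,j)
round 2: derive cover(b,a) via R1 from cover(b,d), link(d,a)
round 2: derive cover(b,e) via R1 from cover(b,d), link(d,e)
round 2: derive cover(j,b) via R1 from cover(j,j), link(j,b)
round 2: derive cover(j,e) via R1 from cover(j,d), link(d,e)
round 3: derive cover(b,h) via R1 from cover(b,e), link(e,h)
round 3: derive cover(j,h) via R1 from cover(j,e), link(e,h)
round 4: derive cover(b,c) via R1 from cover(b,h), link(h,c)
round 4: derive cover(j,c) via R1 from cover(j,h), link(h,c)
round 4: derive cover(j,f) via R1 from cover(j,h), link(h,f)

cover(b,a)
cover(b,b)
cover(b,c)
cover(b,d)
cover(b,e)
cover(b,f)
cover(b,h)
cover(b,j)
cover(d,c)
cover(f,f)
cover(j,a)
cover(j,b)
cover(j,c)
cover(j,d)
cover(j,e)
cover(j,f)
cover(j,h)
cover(j,j)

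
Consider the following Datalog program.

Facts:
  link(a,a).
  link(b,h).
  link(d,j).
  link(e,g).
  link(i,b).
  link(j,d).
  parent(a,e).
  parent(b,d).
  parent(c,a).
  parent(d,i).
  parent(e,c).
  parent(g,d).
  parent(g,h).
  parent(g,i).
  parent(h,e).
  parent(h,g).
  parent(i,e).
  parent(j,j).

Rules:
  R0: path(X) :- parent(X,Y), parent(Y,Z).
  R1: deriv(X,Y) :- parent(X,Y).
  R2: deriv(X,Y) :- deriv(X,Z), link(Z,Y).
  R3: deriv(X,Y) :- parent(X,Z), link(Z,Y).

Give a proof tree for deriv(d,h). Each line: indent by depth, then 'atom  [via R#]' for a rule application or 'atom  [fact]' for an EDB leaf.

deriv(d,h)  [via R2]
  deriv(d,b)  [via R3]
    parent(d,i)  [fact]
    link(i,b)  [fact]
  link(b,h)  [fact]

round 1: derive deriv(a,e) via R1 from parent(a,e)
round 1: derive deriv(b,d) via R1 from parent(b,d)
round 1: derive deriv(c,a) via R1 from parent(c,a)
round 1: derive deriv(d,i) via R1 from parent(d,i)
round 1: derive deriv(e,c) via R1 from parent(e,c)
round 1: derive deriv(g,d) via R1 from parent(g,d)
round 1: derive deriv(g,h) via R1 from parent(g,h)
round 1: derive deriv(g,i) via R1 from parent(g,i)
round 1: derive deriv(h,e) via R1 from parent(h,e)
round 1: derive deriv(h,g) via R1 from parent(h,g)
round 1: derive deriv(i,e) via R1 from parent(i,e)
round 1: derive deriv(j,j) via R1 from parent(j,j)
round 1: derive deriv(a,g) via R3 from parent(a,e), link(e,g)
round 1: derive deriv(b,j) via R3 from parent(b,d), link(d,j)
round 1: derive deriv(d,b) via R3 from parent(d,i), link(i,b)
round 1: derive deriv(g,b) via R3 from parent(g,i), link(i,b)
round 1: derive deriv(g,j) via R3 from parent(g,d), link(d,j)
round 1: derive deriv(i,g) via R3 from parent(i,e), link(e,g)
round 1: derive deriv(j,d) via R3 from parent(j,j), link(j,d)
round 2: derive deriv(d,h) via R2 from deriv(d,b), link(b,h)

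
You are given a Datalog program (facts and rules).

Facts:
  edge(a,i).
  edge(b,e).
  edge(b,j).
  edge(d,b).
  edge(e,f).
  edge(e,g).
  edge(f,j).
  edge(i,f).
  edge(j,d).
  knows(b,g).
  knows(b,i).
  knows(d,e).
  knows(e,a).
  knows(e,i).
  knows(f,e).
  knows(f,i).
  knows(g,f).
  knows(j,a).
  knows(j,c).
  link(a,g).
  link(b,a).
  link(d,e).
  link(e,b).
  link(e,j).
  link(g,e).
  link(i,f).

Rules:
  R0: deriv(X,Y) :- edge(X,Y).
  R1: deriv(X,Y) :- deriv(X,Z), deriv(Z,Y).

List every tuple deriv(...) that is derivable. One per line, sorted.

deriv(a,b)
deriv(a,d)
deriv(a,e)
deriv(a,f)
deriv(a,g)
deriv(a,i)
deriv(a,j)
deriv(b,b)
deriv(b,d)
deriv(b,e)
deriv(b,f)
deriv(b,g)
deriv(b,j)
deriv(d,b)
deriv(d,d)
deriv(d,e)
deriv(d,f)
deriv(d,g)
deriv(d,j)
deriv(e,b)
deriv(e,d)
deriv(e,e)
deriv(e,f)
deriv(e,g)
deriv(e,j)
deriv(f,b)
deriv(f,d)
deriv(f,e)
deriv(f,f)
deriv(f,g)
deriv(f,j)
deriv(i,b)
deriv(i,d)
deriv(i,e)
deriv(i,f)
deriv(i,g)
deriv(i,j)
deriv(j,b)
deriv(j,d)
deriv(j,e)
deriv(j,f)
deriv(j,g)
deriv(j,j)

round 1: derive deriv(a,i) via R0 from edge(a,i)
round 1: derive deriv(b,e) via R0 from edge(b,e)
round 1: derive deriv(b,j) via R0 from edge(b,j)
round 1: derive deriv(d,b) via R0 from edge(d,b)
round 1: derive deriv(e,f) via R0 from edge(e,f)
round 1: derive deriv(e,g) via R0 from edge(e,g)
round 1: derive deriv(f,j) via R0 from edge(f,j)
round 1: derive deriv(i,f) via R0 from edge(i,f)
round 1: derive deriv(j,d) via R0 from edge(j,d)
round 2: derive deriv(a,f) via R1 from deriv(a,i), deriv(i,f)
round 2: derive deriv(b,d) via R1 from deriv(b,j), deriv(j,d)
round 2: derive deriv(b,f) via R1 from deriv(b,e), deriv(e,f)
round 2: derive deriv(b,g) via R1 from deriv(b,e), deriv(e,g)
round 2: derive deriv(d,e) via R1 from deriv(d,b), deriv(b,e)
round 2: derive deriv(d,j) via R1 from deriv(d,b), deriv(b,j)
round 2: derive deriv(e,j) via R1 from deriv(e,f), deriv(f,j)
round 2: derive deriv(f,d) via R1 from deriv(f,j), deriv(j,d)
round 2: derive deriv(i,j) via R1 from deriv(i,f), deriv(f,j)
round 2: derive deriv(j,b) via R1 from deriv(j,d), deriv(d,b)
round 3: derive deriv(a,d) via R1 from deriv(a,f), deriv(f,d)
round 3: derive deriv(a,j) via R1 from deriv(a,f), deriv(f,j)
round 3: derive deriv(b,b) via R1 from deriv(b,d), deriv(d,b)
round 3: derive deriv(d,d) via R1 from deriv(d,b), deriv(b,d)
round 3: derive deriv(d,f) via R1 from deriv(d,b), deriv(b,f)
round 3: derive deriv(d,g) via R1 from deriv(d,b), deriv(b,g)
round 3: derive deriv(e,b) via R1 from deriv(e,j), deriv(j,b)
round 3: derive deriv(e,d) via R1 from deriv(e,f), deriv(f,d)
round 3: derive deriv(f,b) via R1 from deriv(f,d), deriv(d,b)
round 3: derive deriv(f,e) via R1 from deriv(f,d), deriv(d,e)
round 3: derive deriv(i,b) via R1 from deriv(i,j), deriv(j,b)
round 3: derive deriv(i,d) via R1 from deriv(i,f), deriv(f,d)
round 3: derive deriv(j,e) via R1 from deriv(j,b), deriv(b,e)
round 3: derive deriv(j,f) via R1 from deriv(j,b), deriv(b,f)
round 3: derive deriv(j,g) via R1 from deriv(j,b), deriv(b,g)
round 3: derive deriv(j,j) via R1 from deriv(j,b), deriv(b,j)
round 4: derive deriv(a,b) via R1 from deriv(a,d), deriv(d,b)
round 4: derive deriv(a,e) via R1 from deriv(a,d), deriv(d,e)
round 4: derive deriv(a,g) via R1 from deriv(a,d), deriv(d,g)
round 4: derive deriv(e,e) via R1 from deriv(e,b), deriv(b,e)
round 4: derive deriv(f,f) via R1 from deriv(f,b), deriv(b,f)
round 4: derive deriv(f,g) via R1 from deriv(f,b), deriv(b,g)
round 4: derive deriv(i,e) via R1 from deriv(i,b), deriv(b,e)
round 4: derive deriv(i,g) via R1 from deriv(i,b), deriv(b,g)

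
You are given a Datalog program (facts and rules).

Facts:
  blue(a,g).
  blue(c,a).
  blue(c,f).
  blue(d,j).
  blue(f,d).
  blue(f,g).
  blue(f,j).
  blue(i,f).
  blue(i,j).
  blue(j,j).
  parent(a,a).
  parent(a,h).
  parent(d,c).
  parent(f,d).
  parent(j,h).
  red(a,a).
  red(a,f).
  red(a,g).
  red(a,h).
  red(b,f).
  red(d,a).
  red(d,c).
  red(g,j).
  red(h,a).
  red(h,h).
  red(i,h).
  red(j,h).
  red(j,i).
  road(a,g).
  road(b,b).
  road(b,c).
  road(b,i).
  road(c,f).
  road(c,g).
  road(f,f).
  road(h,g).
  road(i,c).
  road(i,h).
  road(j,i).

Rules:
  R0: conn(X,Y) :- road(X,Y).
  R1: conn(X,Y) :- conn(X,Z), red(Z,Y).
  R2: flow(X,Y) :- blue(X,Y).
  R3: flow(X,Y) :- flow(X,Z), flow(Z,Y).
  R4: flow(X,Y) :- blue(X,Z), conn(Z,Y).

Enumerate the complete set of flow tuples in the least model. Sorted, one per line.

flow(a,g)
flow(c,a)
flow(c,d)
flow(c,f)
flow(c,g)
flow(c,h)
flow(c,i)
flow(c,j)
flow(d,a)
flow(d,d)
flow(d,f)
flow(d,g)
flow(d,h)
flow(d,i)
flow(d,j)
flow(f,a)
flow(f,d)
flow(f,f)
flow(f,g)
flow(f,h)
flow(f,i)
flow(f,j)
flow(i,a)
flow(i,d)
flow(i,f)
flow(i,g)
flow(i,h)
flow(i,i)
flow(i,j)
flow(j,a)
flow(j,d)
flow(j,f)
flow(j,g)
flow(j,h)
flow(j,i)
flow(j,j)

round 1: derive conn(a,g) via R0 from road(a,g)
round 1: derive conn(b,b) via R0 from road(b,b)
round 1: derive conn(b,c) via R0 from road(b,c)
round 1: derive conn(b,i) via R0 from road(b,i)
round 1: derive conn(c,f) via R0 from road(c,f)
round 1: derive conn(c,g) via R0 from road(c,g)
round 1: derive conn(f,f) via R0 from road(f,f)
round 1: derive conn(h,g) via R0 from road(h,g)
round 1: derive conn(i,c) via R0 from road(i,c)
round 1: derive conn(i,h) via R0 from road(i,h)
round 1: derive conn(j,i) via R0 from road(j,i)
round 1: derive flow(a,g) via R2 from blue(a,g)
round 1: derive flow(c,a) via R2 from blue(c,a)
round 1: derive flow(c,f) via R2 from blue(c,f)
round 1: derive flow(d,j) via R2 from blue(d,j)
round 1: derive flow(f,d) via R2 from blue(f,d)
round 1: derive flow(f,g) via R2 from blue(f,g)
round 1: derive flow(f,j) via R2 from blue(f,j)
round 1: derive flow(i,f) via R2 from blue(i,f)
round 1: derive flow(i,j) via R2 from blue(i,j)
round 1: derive flow(j,j) via R2 from blue(j,j)
round 2: derive conn(a,j) via R1 from conn(a,g), red(g,j)
round 2: derive conn(b,f) via R1 from conn(b,b), red(b,f)
round 2: derive conn(b,h) via R1 from conn(b,i), red(i,h)
round 2: derive conn(c,j) via R1 from conn(c,g), red(g,j)
round 2: derive conn(h,j) via R1 from conn(h,g), red(g,j)
round 2: derive conn(i,a) via R1 from conn(i,h), red(h,a)
round 2: derive conn(j,h) via R1 from conn(j,i), red(i,h)
round 2: derive flow(c,d) via R3 from flow(c,f), flow(f,d)
round 2: derive flow(c,g) via R3 from flow(c,a), flow(a,g)
round 2: derive flow(c,j) via R3 from flow(c,f), flow(f,j)
round 2: derive flow(i,d) via R3 from flow(i,f), flow(f,d)
round 2: derive flow(i,g) via R3 from flow(i,f), flow(f,g)
round 2: derive flow(d,i) via R4 from blue(d,j), conn(j,i)
round 2: derive flow(f,i) via R4 from blue(f,j), conn(j,i)
round 2: derive flow(i,i) via R4 from blue(i,j), conn(j,i)
round 2: derive flow(j,i) via R4 from blue(j,j), conn(j,i)
round 3: derive conn(a,h) via R1 from conn(a,j), red(j,h)
round 3: derive conn(a,i) via R1 from conn(a,j), red(j,i)
round 3: derive conn(b,a) via R1 from conn(b,h), red(h,a)
round 3: derive conn(c,h) via R1 from conn(c,j), red(j,h)
round 3: derive conn(c,i) via R1 from conn(c,j), red(j,i)
round 3: derive conn(h,h) via R1 from conn(h,j), red(j,h)
round 3: derive conn(h,i) via R1 from conn(h,j), red(j,i)
round 3: derive conn(i,f) via R1 from conn(i,a), red(a,f)
round 3: derive conn(i,g) via R1 from conn(i,a), red(a,g)
round 3: derive conn(j,a) via R1 from conn(j,h), red(h,a)
round 3: derive flow(c,i) via R3 from flow(c,d), flow(d,i)
round 3: derive flow(d,d) via R3 from flow(d,i), flow(i,d)
round 3: derive flow(d,f) via R3 from flow(d,i), flow(i,f)
round 3: derive flow(d,g) via R3 from flow(d,i), flow(i,g)
round 3: derive flow(f,f) via R3 from flow(f,i), flow(i,f)
round 3: derive flow(j,d) via R3 from flow(j,i), flow(i,d)
round 3: derive flow(j,f) via R3 from flow(j,i), flow(i,f)
round 3: derive flow(j,g) via R3 from flow(j,i), flow(i,g)
round 3: derive flow(d,h) via R4 from blue(d,j), conn(j,h)
round 3: derive flow(f,h) via R4 from blue(f,j), conn(j,h)
round 3: derive flow(i,h) via R4 from blue(i,j), conn(j,h)
round 3: derive flow(j,h) via R4 from blue(j,j), conn(j,h)
round 4: derive conn(a,a) via R1 from conn(a,h), red(h,a)
round 4: derive conn(b,g) via R1 from conn(b,a), red(a,g)
round 4: derive conn(c,a) via R1 from conn(c,h), red(h,a)
round 4: derive conn(h,a) via R1 from conn(h,h), red(h,a)
round 4: derive conn(i,j) via R1 from conn(i,g), red(g,j)
round 4: derive conn(j,f) via R1 from conn(j,a), red(a,f)
round 4: derive conn(j,g) via R1 from conn(j,a), red(a,g)
round 4: derive flow(c,h) via R3 from flow(c,d), flow(d,h)
round 4: derive flow(d,a) via R4 from blue(d,j), conn(j,a)
round 4: derive flow(f,a) via R4 from blue(f,j), conn(j,a)
round 4: derive flow(i,a) via R4 from blue(i,j), conn(j,a)
round 4: derive flow(j,a) via R4 from blue(j,j), conn(j,a)
round 5: derive conn(a,f) via R1 from conn(a,a), red(a,f)
round 5: derive conn(b,j) via R1 from conn(b,g), red(g,j)
round 5: derive conn(h,f) via R1 from conn(h,a), red(a,f)
round 5: derive conn(i,i) via R1 from conn(i,j), red(j,i)
round 5: derive conn(j,j) via R1 from conn(j,g), red(g,j)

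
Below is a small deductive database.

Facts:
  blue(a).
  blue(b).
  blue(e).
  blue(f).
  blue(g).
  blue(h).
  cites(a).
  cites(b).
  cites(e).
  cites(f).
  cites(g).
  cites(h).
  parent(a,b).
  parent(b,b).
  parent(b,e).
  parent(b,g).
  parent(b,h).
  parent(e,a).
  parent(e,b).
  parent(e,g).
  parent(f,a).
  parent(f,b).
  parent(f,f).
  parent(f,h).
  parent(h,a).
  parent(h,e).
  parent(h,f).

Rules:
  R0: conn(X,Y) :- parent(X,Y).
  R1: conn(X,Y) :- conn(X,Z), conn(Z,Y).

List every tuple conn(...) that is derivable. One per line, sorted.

round 1: derive conn(a,b) via R0 from parent(a,b)
round 1: derive conn(b,b) via R0 from parent(b,b)
round 1: derive conn(b,e) via R0 from parent(b,e)
round 1: derive conn(b,g) via R0 from parent(b,g)
round 1: derive conn(b,h) via R0 from parent(b,h)
round 1: derive conn(e,a) via R0 from parent(e,a)
round 1: derive conn(e,b) via R0 from parent(e,b)
round 1: derive conn(e,g) via R0 from parent(e,g)
round 1: derive conn(f,a) via R0 from parent(f,a)
round 1: derive conn(f,b) via R0 from parent(f,b)
round 1: derive conn(f,f) via R0 from parent(f,f)
round 1: derive conn(f,h) via R0 from parent(f,h)
round 1: derive conn(h,a) via R0 from parent(h,a)
round 1: derive conn(h,e) via R0 from parent(h,e)
round 1: derive conn(h,f) via R0 from parent(h,f)
round 2: derive conn(a,e) via R1 from conn(a,b), conn(b,e)
round 2: derive conn(a,g) via R1 from conn(a,b), conn(b,g)
round 2: derive conn(a,h) via R1 from conn(a,b), conn(b,h)
round 2: derive conn(b,a) via R1 from conn(b,e), conn(e,a)
round 2: derive conn(b,f) via R1 from conn(b,h), conn(h,f)
round 2: derive conn(e,e) via R1 from conn(e,b), conn(b,e)
round 2: derive conn(e,h) via R1 from conn(e,b), conn(b,h)
round 2: derive conn(f,e) via R1 from conn(f,b), conn(b,e)
round 2: derive conn(f,g) via R1 from conn(f,b), conn(b,g)
round 2: derive conn(h,b) via R1 from conn(h,a), conn(a,b)
round 2: derive conn(h,g) via R1 from conn(h,e), conn(e,g)
round 2: derive conn(h,h) via R1 from conn(h,f), conn(f,h)
round 3: derive conn(a,a) via R1 from conn(a,b), conn(b,a)
round 3: derive conn(a,f) via R1 from conn(a,b), conn(b,f)
round 3: derive conn(e,f) via R1 from conn(e,b), conn(b,f)

conn(a,a)
conn(a,b)
conn(a,e)
conn(a,f)
conn(a,g)
conn(a,h)
conn(b,a)
conn(b,b)
conn(b,e)
conn(b,f)
conn(b,g)
conn(b,h)
conn(e,a)
conn(e,b)
conn(e,e)
conn(e,f)
conn(e,g)
conn(e,h)
conn(f,a)
conn(f,b)
conn(f,e)
conn(f,f)
conn(f,g)
conn(f,h)
conn(h,a)
conn(h,b)
conn(h,e)
conn(h,f)
conn(h,g)
conn(h,h)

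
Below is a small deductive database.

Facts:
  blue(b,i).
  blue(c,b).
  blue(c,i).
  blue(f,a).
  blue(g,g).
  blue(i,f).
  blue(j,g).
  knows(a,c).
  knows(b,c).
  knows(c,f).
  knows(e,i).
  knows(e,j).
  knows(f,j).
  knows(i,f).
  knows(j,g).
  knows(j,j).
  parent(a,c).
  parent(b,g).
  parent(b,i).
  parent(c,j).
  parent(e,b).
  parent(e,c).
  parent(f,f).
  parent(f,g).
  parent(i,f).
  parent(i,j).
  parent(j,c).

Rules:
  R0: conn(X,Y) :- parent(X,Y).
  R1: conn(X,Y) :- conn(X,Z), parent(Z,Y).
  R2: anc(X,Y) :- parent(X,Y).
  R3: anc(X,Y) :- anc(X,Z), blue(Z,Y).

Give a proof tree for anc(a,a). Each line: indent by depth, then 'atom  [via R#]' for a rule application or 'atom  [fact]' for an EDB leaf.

anc(a,a)  [via R3]
  anc(a,f)  [via R3]
    anc(a,i)  [via R3]
      anc(a,c)  [via R2]
        parent(a,c)  [fact]
      blue(c,i)  [fact]
    blue(i,f)  [fact]
  blue(f,a)  [fact]

round 1: derive anc(a,c) via R2 from parent(a,c)
round 1: derive anc(b,g) via R2 from parent(b,g)
round 1: derive anc(b,i) via R2 from parent(b,i)
round 1: derive anc(c,j) via R2 from parent(c,j)
round 1: derive anc(e,b) via R2 from parent(e,b)
round 1: derive anc(e,c) via R2 from parent(e,c)
round 1: derive anc(f,f) via R2 from parent(f,f)
round 1: derive anc(f,g) via R2 from parent(f,g)
round 1: derive anc(i,f) via R2 from parent(i,f)
round 1: derive anc(i,j) via R2 from parent(i,j)
round 1: derive anc(j,c) via R2 from parent(j,c)
round 2: derive anc(a,b) via R3 from anc(a,c), blue(c,b)
round 2: derive anc(a,i) via R3 from anc(a,c), blue(c,i)
round 2: derive anc(b,f) via R3 from anc(b,i), blue(i,f)
round 2: derive anc(c,g) via R3 from anc(c,j), blue(j,g)
round 2: derive anc(e,i) via R3 from anc(e,b), blue(b,i)
round 2: derive anc(f,a) via R3 from anc(f,f), blue(f,a)
round 2: derive anc(i,a) via R3 from anc(i,f), blue(f,a)
round 2: derive anc(i,g) via R3 from anc(i,j), blue(j,g)
round 2: derive anc(j,b) via R3 from anc(j,c), blue(c,b)
round 2: derive anc(j,i) via R3 from anc(j,c), blue(c,i)
round 3: derive anc(a,f) via R3 from anc(a,i), blue(i,f)
round 3: derive anc(b,a) via R3 from anc(b,f), blue(f,a)
round 3: derive anc(e,f) via R3 from anc(e,i), blue(i,f)
round 3: derive anc(j,f) via R3 from anc(j,i), blue(i,f)
round 4: derive anc(a,a) via R3 from anc(a,f), blue(f,a)
round 4: derive anc(e,a) via R3 from anc(e,f), blue(f,a)
round 4: derive anc(j,a) via R3 from anc(j,f), blue(f,a)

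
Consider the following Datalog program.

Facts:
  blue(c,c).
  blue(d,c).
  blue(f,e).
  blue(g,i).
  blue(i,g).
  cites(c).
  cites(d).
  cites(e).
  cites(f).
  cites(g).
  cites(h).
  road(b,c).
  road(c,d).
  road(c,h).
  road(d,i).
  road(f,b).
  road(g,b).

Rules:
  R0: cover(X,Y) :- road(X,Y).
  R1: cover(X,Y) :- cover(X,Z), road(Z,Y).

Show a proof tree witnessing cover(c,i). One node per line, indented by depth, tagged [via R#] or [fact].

cover(c,i)  [via R1]
  cover(c,d)  [via R0]
    road(c,d)  [fact]
  road(d,i)  [fact]

round 1: derive cover(b,c) via R0 from road(b,c)
round 1: derive cover(c,d) via R0 from road(c,d)
round 1: derive cover(c,h) via R0 from road(c,h)
round 1: derive cover(d,i) via R0 from road(d,i)
round 1: derive cover(f,b) via R0 from road(f,b)
round 1: derive cover(g,b) via R0 from road(g,b)
round 2: derive cover(b,d) via R1 from cover(b,c), road(c,d)
round 2: derive cover(b,h) via R1 from cover(b,c), road(c,h)
round 2: derive cover(c,i) via R1 from cover(c,d), road(d,i)
round 2: derive cover(f,c) via R1 from cover(f,b), road(b,c)
round 2: derive cover(g,c) via R1 from cover(g,b), road(b,c)
round 3: derive cover(b,i) via R1 from cover(b,d), road(d,i)
round 3: derive cover(f,d) via R1 from cover(f,c), road(c,d)
round 3: derive cover(f,h) via R1 from cover(f,c), road(c,h)
round 3: derive cover(g,d) via R1 from cover(g,c), road(c,d)
round 3: derive cover(g,h) via R1 from cover(g,c), road(c,h)
round 4: derive cover(f,i) via R1 from cover(f,d), road(d,i)
round 4: derive cover(g,i) via R1 from cover(g,d), road(d,i)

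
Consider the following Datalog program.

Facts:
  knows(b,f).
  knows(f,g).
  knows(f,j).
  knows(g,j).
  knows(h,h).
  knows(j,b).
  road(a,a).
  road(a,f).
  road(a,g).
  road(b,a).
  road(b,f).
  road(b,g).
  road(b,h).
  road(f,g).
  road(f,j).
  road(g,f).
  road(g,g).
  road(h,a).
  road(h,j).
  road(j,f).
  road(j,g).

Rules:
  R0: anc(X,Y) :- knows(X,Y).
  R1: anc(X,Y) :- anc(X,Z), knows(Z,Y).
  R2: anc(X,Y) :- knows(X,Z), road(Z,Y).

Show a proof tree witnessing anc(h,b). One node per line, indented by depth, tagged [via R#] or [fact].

anc(h,b)  [via R1]
  anc(h,j)  [via R2]
    knows(h,h)  [fact]
    road(h,j)  [fact]
  knows(j,b)  [fact]

round 1: derive anc(b,f) via R0 from knows(b,f)
round 1: derive anc(f,g) via R0 from knows(f,g)
round 1: derive anc(f,j) via R0 from knows(f,j)
round 1: derive anc(g,j) via R0 from knows(g,j)
round 1: derive anc(h,h) via R0 from knows(h,h)
round 1: derive anc(j,b) via R0 from knows(j,b)
round 1: derive anc(b,g) via R2 from knows(b,f), road(f,g)
round 1: derive anc(b,j) via R2 from knows(b,f), road(f,j)
round 1: derive anc(f,f) via R2 from knows(f,g), road(g,f)
round 1: derive anc(g,f) via R2 from knows(g,j), road(j,f)
round 1: derive anc(g,g) via R2 from knows(g,j), road(j,g)
round 1: derive anc(h,a) via R2 from knows(h,h), road(h,a)
round 1: derive anc(h,j) via R2 from knows(h,h), road(h,j)
round 1: derive anc(j,a) via R2 from knows(j,b), road(b,a)
round 1: derive anc(j,f) via R2 from knows(j,b), road(b,f)
round 1: derive anc(j,g) via R2 from knows(j,b), road(b,g)
round 1: derive anc(j,h) via R2 from knows(j,b), road(b,h)
round 2: derive anc(b,b) via R1 from anc(b,j), knows(j,b)
round 2: derive anc(f,b) via R1 from anc(f,j), knows(j,b)
round 2: derive anc(g,b) via R1 from anc(g,j), knows(j,b)
round 2: derive anc(h,b) via R1 from anc(h,j), knows(j,b)
round 2: derive anc(j,j) via R1 from anc(j,f), knows(f,j)
round 3: derive anc(h,f) via R1 from anc(h,b), knows(b,f)
round 4: derive anc(h,g) via R1 from anc(h,f), knows(f,g)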